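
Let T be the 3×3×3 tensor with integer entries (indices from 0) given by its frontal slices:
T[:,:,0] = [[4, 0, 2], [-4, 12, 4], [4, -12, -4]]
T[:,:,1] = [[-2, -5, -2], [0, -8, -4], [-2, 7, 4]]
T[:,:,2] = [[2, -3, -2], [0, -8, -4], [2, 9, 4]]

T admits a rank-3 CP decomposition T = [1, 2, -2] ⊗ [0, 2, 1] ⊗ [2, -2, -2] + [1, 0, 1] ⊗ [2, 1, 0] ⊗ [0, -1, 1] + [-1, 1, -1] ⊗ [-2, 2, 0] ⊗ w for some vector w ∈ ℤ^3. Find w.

Subtract the known terms from T to get the rank-1 residual R = [-1, 1, -1] ⊗ [-2, 2, 0] ⊗ w, so R[i,j,k] = a[i]·b[j]·w[k]. Pick indices with nonzero a[0]·b[0] = (-1)·(-2) = 2. Only the fibre through (0,0,·) is needed: R[0,0,:] = T[0,0,:] − Σₗ aₗ[0]bₗ[0]cₗ = [4, -2, 2] − (1)·(0)·[2, -2, -2] − (1)·(2)·[0, -1, 1] = [4, 0, 0]. Then w[k] = R[0,0,k] / 2 for each k, giving w = [4, 0, 0] / 2 = [2, 0, 0].

w = [2, 0, 0]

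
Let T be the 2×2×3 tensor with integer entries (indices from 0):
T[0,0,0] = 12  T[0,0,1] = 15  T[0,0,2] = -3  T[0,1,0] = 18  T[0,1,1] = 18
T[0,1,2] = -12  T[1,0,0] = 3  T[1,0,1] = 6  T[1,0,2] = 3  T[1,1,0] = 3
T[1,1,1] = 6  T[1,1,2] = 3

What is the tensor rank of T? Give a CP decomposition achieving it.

Lower bound: the mode-2 unfolding of T (rows indexed by j, columns by (i,k) = (0,0), (0,1), (0,2), (1,0), (1,1), (1,2)) is [[12, 15, -3, 3, 6, 3], [18, 18, -12, 3, 6, 3]].
There the 2×2 minor on rows j ∈ {0, 1}, columns (i,k) ∈ {(0,0), (0,1)} is det [[12, 15], [18, 18]] = -54 ≠ 0, so this unfolding has rank ≥ 2; CP rank is at least every unfolding rank, so rank(T) ≥ 2. (Flattening ranks never certify an upper bound on CP rank; for that we must actually write T with 2 rank-1 terms.)
Upper bound — finding two terms. Write S_k = T[:,:,k] for the frontal slices: S₀ = [[12, 18], [3, 3]], S₁ = [[15, 18], [6, 6]], S₂ = [[-3, -12], [3, 3]].
If T = a₁ ⊗ b₁ ⊗ c₁ + a₂ ⊗ b₂ ⊗ c₂ then each S_k = c₁[k]·a₁b₁ᵀ + c₂[k]·a₂b₂ᵀ. S₀ and S₁ are linearly independent, so a₁b₁ᵀ and a₂b₂ᵀ must span the same plane of matrices: they are the rank-1 matrices of the form x·S₀ + y·S₁.
det(x·S₀ + y·S₁) is −18·x² − 45·xy − 18·y² = (-9)·(x + 2·y)(2·x + y), vanishing at (x:y) = (2:-1) and (1:-2).
M₁ = 2·S₀ − S₁ = [[9, 18], [0, 0]] = 9·[1, 0][1, 2]ᵀ and M₂ = S₀ − 2·S₁ = [[-18, -18], [-9, -9]] = (-9)·[2, 1][1, 1]ᵀ, so take a₁ = [1, 0], b₁ = [1, 2], a₂ = [2, 1], b₂ = [1, 1].
Each slice is an integer combination of E₁ = a₁b₁ᵀ and E₂ = a₂b₂ᵀ: S₀ = 6·E₁ + 3·E₂, S₁ = 3·E₁ + 6·E₂, S₂ = −9·E₁ + 3·E₂; reading off coefficients, c₁ = [6, 3, -9] and c₂ = [3, 6, 3].
Hence T = [1, 0] ⊗ [1, 2] ⊗ [6, 3, -9] + [2, 1] ⊗ [1, 1] ⊗ [3, 6, 3], so rank(T) ≤ 2.
These bounds meet, so rank(T) = 2.

rank(T) = 2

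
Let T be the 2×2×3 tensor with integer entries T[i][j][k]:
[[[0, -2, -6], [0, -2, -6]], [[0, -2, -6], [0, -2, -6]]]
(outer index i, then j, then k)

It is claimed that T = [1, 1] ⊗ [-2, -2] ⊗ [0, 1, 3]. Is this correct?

Yes

Reconstruct entrywise from the claimed factors. For example, T[0,1,2] = -6 and Σₗ aₗ[0]bₗ[1]cₗ[2] = (1)·(-2)·(3) = -6; checking all 12 entries, every one matches. The claim holds.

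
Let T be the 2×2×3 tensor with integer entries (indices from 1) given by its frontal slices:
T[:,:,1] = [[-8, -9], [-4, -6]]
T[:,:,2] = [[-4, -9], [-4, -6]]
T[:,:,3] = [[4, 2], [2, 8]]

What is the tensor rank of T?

3

Lower bound: the mode-3 unfolding of T (rows indexed by k, columns by (i,j) = (1,1), (1,2), (2,1), (2,2)) is [[-8, -9, -4, -6], [-4, -9, -4, -6], [4, 2, 2, 8]].
There the 3×3 minor on rows k ∈ {1, 2, 3}, columns (i,j) ∈ {(1,1), (1,2), (2,1)} is det [[-8, -9, -4], [-4, -9, -4], [4, 2, 2]] = 40 ≠ 0, so this unfolding has rank ≥ 3; CP rank is at least every unfolding rank, so rank(T) ≥ 3. (This is only a lower bound: in general the CP rank may exceed every unfolding rank, so we still need to exhibit 3 rank-1 terms summing to T.)
Upper bound: T is a sum of 3 rank-1 terms, T = (1, -2) ⊗ (0, 1) ⊗ (-1, -1, -2) + (1, 0) ⊗ (1, 0) ⊗ (-4, 0, 2) + (1, 1) ⊗ (1, 2) ⊗ (-4, -4, 2) (one valid choice — decompositions are not unique — normalised so each a, b is primitive with positive first nonzero entry; check it by expanding all entries), so rank(T) ≤ 3.
These bounds meet, so rank(T) = 3.
Check entry T[1,1,3] = 4: (1)·(0)·(-2) + (1)·(1)·(2) + (1)·(1)·(2) = 4.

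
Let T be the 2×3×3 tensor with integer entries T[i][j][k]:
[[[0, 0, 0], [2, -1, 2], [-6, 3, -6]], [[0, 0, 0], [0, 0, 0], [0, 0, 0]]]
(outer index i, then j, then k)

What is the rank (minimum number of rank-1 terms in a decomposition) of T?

Lower bound: T ≠ 0 (e.g. T[0,1,0] = 2), so rank(T) ≥ 1.
Upper bound: the mode-1 fibre T[:,1,0] = [2, 0] gives a = [1, 0] (primitive direction); the mode-2 fibre T[0,:,0] = [0, 2, -6] gives b = [0, 1, -3]; then c[k] = T[0,1,k] / (a[0]·b[1]) = [2, -1, 2] / 1 = [2, -1, 2].
Expanding [1, 0] ∘ [0, 1, -3] ∘ [2, -1, 2] reproduces all 18 entries of T, so T = [1, 0] ∘ [0, 1, -3] ∘ [2, -1, 2] and rank(T) ≤ 1.
These bounds meet, so rank(T) = 1.

1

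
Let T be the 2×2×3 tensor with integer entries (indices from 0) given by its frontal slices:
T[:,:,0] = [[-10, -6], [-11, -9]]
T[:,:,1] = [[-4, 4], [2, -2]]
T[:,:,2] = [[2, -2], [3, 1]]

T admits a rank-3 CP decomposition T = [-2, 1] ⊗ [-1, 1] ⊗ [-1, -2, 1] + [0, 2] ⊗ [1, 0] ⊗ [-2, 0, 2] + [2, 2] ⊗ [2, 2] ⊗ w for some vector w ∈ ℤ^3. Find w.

w = [-2, 0, 0]

Subtract the known terms from T to get the rank-1 residual R = [2, 2] ⊗ [2, 2] ⊗ w, so R[i,j,k] = a[i]·b[j]·w[k]. Pick indices with nonzero a[0]·b[0] = (2)·(2) = 4. Only the fibre through (0,0,·) is needed: R[0,0,:] = T[0,0,:] − Σₗ aₗ[0]bₗ[0]cₗ = [-10, -4, 2] − (-2)·(-1)·[-1, -2, 1] − (0)·(1)·[-2, 0, 2] = [-8, 0, 0]. Then w[k] = R[0,0,k] / 4 for each k, giving w = [-8, 0, 0] / 4 = [-2, 0, 0].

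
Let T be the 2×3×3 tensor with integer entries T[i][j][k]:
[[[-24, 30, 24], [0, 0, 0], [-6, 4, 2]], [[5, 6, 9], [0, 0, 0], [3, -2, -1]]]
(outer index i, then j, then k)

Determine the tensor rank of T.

2

Lower bound: the mode-1 unfolding of T (rows indexed by i, columns by (j,k) = (0,0), (0,1), (0,2), (1,0), (1,1), (1,2), (2,0), (2,1), (2,2)) is [[-24, 30, 24, 0, 0, 0, -6, 4, 2], [5, 6, 9, 0, 0, 0, 3, -2, -1]].
There the 2×2 minor on rows i ∈ {0, 1}, columns (j,k) ∈ {(0,0), (0,1)} is det [[-24, 30], [5, 6]] = -294 ≠ 0, so this unfolding has rank ≥ 2; CP rank is at least every unfolding rank, so rank(T) ≥ 2. (This is only a lower bound: in general the CP rank may exceed every unfolding rank, so we still need to exhibit 2 rank-1 terms summing to T.)
Upper bound — finding two terms. Write S_k = T[:,:,k] for the frontal slices: S₀ = [[-24, 0, -6], [5, 0, 3]], S₁ = [[30, 0, 4], [6, 0, -2]], S₂ = [[24, 0, 2], [9, 0, -1]].
If T = a₁ (x) b₁ (x) c₁ + a₂ (x) b₂ (x) c₂ then each S_k = c₁[k]·a₁b₁ᵀ + c₂[k]·a₂b₂ᵀ. S₀ and S₁ are linearly independent, so a₁b₁ᵀ and a₂b₂ᵀ must span the same plane of matrices: they are the rank-1 matrices of the form x·S₀ + y·S₁.
The 2×2 minor of x·S₀ + y·S₁ on rows {0,1}, columns {0,2} is −42·x² + 154·xy − 84·y² = (-14)·(x − 3·y)(3·x − 2·y), vanishing at (x:y) = (3:1) and (2:3).
M₁ = 3·S₀ + S₁ = [[-42, 0, -14], [21, 0, 7]] = (-7)·[2, -1][3, 0, 1]ᵀ and M₂ = 2·S₀ + 3·S₁ = [[42, 0, 0], [28, 0, 0]] = 14·[3, 2][1, 0, 0]ᵀ, so take a₁ = [2, -1], b₁ = [3, 0, 1], a₂ = [3, 2], b₂ = [1, 0, 0].
Each slice is an integer combination of E₁ = a₁b₁ᵀ and E₂ = a₂b₂ᵀ: S₀ = −3·E₁ − 2·E₂, S₁ = 2·E₁ + 6·E₂, S₂ = E₁ + 6·E₂; reading off coefficients, c₁ = [-3, 2, 1] and c₂ = [-2, 6, 6].
Hence T = [2, -1] (x) [3, 0, 1] (x) [-3, 2, 1] + [3, 2] (x) [1, 0, 0] (x) [-2, 6, 6], so rank(T) ≤ 2.
These bounds meet, so rank(T) = 2.
Check entry T[0,1,0] = 0: (2)·(0)·(-3) + (3)·(0)·(-2) = 0.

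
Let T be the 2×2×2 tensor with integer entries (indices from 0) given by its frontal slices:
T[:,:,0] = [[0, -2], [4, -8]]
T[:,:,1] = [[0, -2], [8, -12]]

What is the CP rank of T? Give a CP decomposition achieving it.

rank(T) = 2

Lower bound: the mode-3 unfolding of T (rows indexed by k, columns by (i,j) = (0,0), (0,1), (1,0), (1,1)) is [[0, -2, 4, -8], [0, -2, 8, -12]].
There the 2×2 minor on rows k ∈ {0, 1}, columns (i,j) ∈ {(0,1), (1,0)} is det [[-2, 4], [-2, 8]] = -8 ≠ 0, so this unfolding has rank ≥ 2; CP rank is at least every unfolding rank, so rank(T) ≥ 2. (This is only a lower bound: in general the CP rank may exceed every unfolding rank, so we still need to exhibit 2 rank-1 terms summing to T.)
Upper bound — finding two terms. Write S_k = T[:,:,k] for the frontal slices: S₀ = [[0, -2], [4, -8]], S₁ = [[0, -2], [8, -12]].
If T = a₁ ⊗ b₁ ⊗ c₁ + a₂ ⊗ b₂ ⊗ c₂ then each S_k = c₁[k]·a₁b₁ᵀ + c₂[k]·a₂b₂ᵀ. S₀ and S₁ are linearly independent, so a₁b₁ᵀ and a₂b₂ᵀ must span the same plane of matrices: they are the rank-1 matrices of the form x·S₀ + y·S₁.
det(x·S₀ + y·S₁) is 8·x² + 24·xy + 16·y² = 8·(x + 2·y)(x + y), vanishing at (x:y) = (2:-1) and (1:-1).
M₁ = 2·S₀ − S₁ = [[0, -2], [0, -4]] = (-2)·[1, 2][0, 1]ᵀ and M₂ = S₀ − S₁ = [[0, 0], [-4, 4]] = (-4)·[0, 1][1, -1]ᵀ, so take a₁ = [1, 2], b₁ = [0, 1], a₂ = [0, 1], b₂ = [1, -1].
Each slice is an integer combination of E₁ = a₁b₁ᵀ and E₂ = a₂b₂ᵀ: S₀ = −2·E₁ + 4·E₂, S₁ = −2·E₁ + 8·E₂; reading off coefficients, c₁ = [-2, -2] and c₂ = [4, 8].
Hence T = [1, 2] ⊗ [0, 1] ⊗ [-2, -2] + [0, 1] ⊗ [1, -1] ⊗ [4, 8], so rank(T) ≤ 2.
These bounds meet, so rank(T) = 2.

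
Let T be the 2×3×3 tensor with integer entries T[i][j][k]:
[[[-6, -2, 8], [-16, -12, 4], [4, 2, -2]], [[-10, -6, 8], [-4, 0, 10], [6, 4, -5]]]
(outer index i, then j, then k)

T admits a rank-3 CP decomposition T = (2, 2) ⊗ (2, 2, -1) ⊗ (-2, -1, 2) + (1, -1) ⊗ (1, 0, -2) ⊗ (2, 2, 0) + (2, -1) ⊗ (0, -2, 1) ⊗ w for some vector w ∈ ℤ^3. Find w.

Subtract the known terms from T to get the rank-1 residual R = (2, -1) ⊗ (0, -2, 1) ⊗ w, so R[i,j,k] = a[i]·b[j]·w[k]. Pick indices with nonzero a[0]·b[1] = (2)·(-2) = -4. Only the fibre through (0,1,·) is needed: R[0,1,:] = T[0,1,:] − Σₗ aₗ[0]bₗ[1]cₗ = [-16, -12, 4] − (2)·(2)·(-2, -1, 2) − (1)·(0)·(2, 2, 0) = [-8, -8, -4]. Then w[k] = R[0,1,k] / -4 for each k, giving w = [-8, -8, -4] / -4 = (2, 2, 1).

w = (2, 2, 1)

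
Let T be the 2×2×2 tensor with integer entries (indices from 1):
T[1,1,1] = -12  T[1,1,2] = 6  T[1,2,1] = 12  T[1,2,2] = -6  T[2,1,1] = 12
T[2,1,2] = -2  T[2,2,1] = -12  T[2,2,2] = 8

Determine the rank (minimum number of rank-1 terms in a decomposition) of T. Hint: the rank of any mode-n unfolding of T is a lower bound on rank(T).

2

Lower bound: the mode-1 unfolding of T (rows indexed by i, columns by (j,k) = (1,1), (1,2), (2,1), (2,2)) is [[-12, 6, 12, -6], [12, -2, -12, 8]].
There the 2×2 minor on rows i ∈ {1, 2}, columns (j,k) ∈ {(1,1), (1,2)} is det [[-12, 6], [12, -2]] = -48 ≠ 0, so this unfolding has rank ≥ 2; CP rank is at least every unfolding rank, so rank(T) ≥ 2. (This is only a lower bound: in general the CP rank may exceed every unfolding rank, so we still need to exhibit 2 rank-1 terms summing to T.)
Upper bound — finding two terms. Write S_k = T[:,:,k] for the frontal slices: S₁ = [[-12, 12], [12, -12]], S₂ = [[6, -6], [-2, 8]].
If T = a₁ ⊗ b₁ ⊗ c₁ + a₂ ⊗ b₂ ⊗ c₂ then each S_k = c₁[k]·a₁b₁ᵀ + c₂[k]·a₂b₂ᵀ. S₁ and S₂ are linearly independent, so a₁b₁ᵀ and a₂b₂ᵀ must span the same plane of matrices: they are the rank-1 matrices of the form x·S₁ + y·S₂.
det(x·S₁ + y·S₂) is −72·xy + 36·y² = (-36)·(2·x − y)(y), vanishing at (x:y) = (1:2) and (1:0).
M₁ = S₁ + 2·S₂ = [[0, 0], [8, 4]] = 4·(0, 1)(2, 1)ᵀ and M₂ = S₁ = [[-12, 12], [12, -12]] = (-12)·(1, -1)(1, -1)ᵀ, so take a₁ = (0, 1), b₁ = (2, 1), a₂ = (1, -1), b₂ = (1, -1).
Each slice is an integer combination of E₁ = a₁b₁ᵀ and E₂ = a₂b₂ᵀ: S₁ = −12·E₂, S₂ = 2·E₁ + 6·E₂; reading off coefficients, c₁ = (0, 2) and c₂ = (-12, 6).
Hence T = (0, 1) ⊗ (2, 1) ⊗ (0, 2) + (1, -1) ⊗ (1, -1) ⊗ (-12, 6), so rank(T) ≤ 2.
These bounds meet, so rank(T) = 2.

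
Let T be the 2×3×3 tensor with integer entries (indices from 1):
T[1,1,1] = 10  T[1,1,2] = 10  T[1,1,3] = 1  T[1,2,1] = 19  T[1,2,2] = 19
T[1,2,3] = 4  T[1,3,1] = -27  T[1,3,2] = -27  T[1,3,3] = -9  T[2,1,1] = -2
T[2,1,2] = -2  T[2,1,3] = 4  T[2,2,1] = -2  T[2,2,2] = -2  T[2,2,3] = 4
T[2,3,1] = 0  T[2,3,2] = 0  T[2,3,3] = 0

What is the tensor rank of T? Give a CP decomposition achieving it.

Lower bound: the mode-3 unfolding of T (rows indexed by k, columns by (i,j) = (1,1), (1,2), (1,3), (2,1), (2,2), (2,3)) is [[10, 19, -27, -2, -2, 0], [10, 19, -27, -2, -2, 0], [1, 4, -9, 4, 4, 0]].
There the 2×2 minor on rows k ∈ {1, 3}, columns (i,j) ∈ {(1,1), (1,2)} is det [[10, 19], [1, 4]] = 21 ≠ 0, so this unfolding has rank ≥ 2; CP rank is at least every unfolding rank, so rank(T) ≥ 2. (Unfolding ranks only ever bound the CP rank from below — rank(T) can be strictly larger than all of them — so the matching upper bound has to come from an explicit 2-term decomposition.)
Upper bound — finding two terms. Write S_k = T[:,:,k] for the frontal slices: S₁ = [[10, 19, -27], [-2, -2, 0]], S₂ = [[10, 19, -27], [-2, -2, 0]], S₃ = [[1, 4, -9], [4, 4, 0]].
If T = a₁ (x) b₁ (x) c₁ + a₂ (x) b₂ (x) c₂ then each S_k = c₁[k]·a₁b₁ᵀ + c₂[k]·a₂b₂ᵀ. S₁ and S₃ are linearly independent, so a₁b₁ᵀ and a₂b₂ᵀ must span the same plane of matrices: they are the rank-1 matrices of the form x·S₁ + y·S₃.
The 2×2 minor of x·S₁ + y·S₃ on rows {1,2}, columns {1,2} is 18·x² − 30·xy − 12·y² = 6·(x − 2·y)(3·x + y), vanishing at (x:y) = (2:1) and (1:-3).
M₁ = 2·S₁ + S₃ = [[21, 42, -63], [0, 0, 0]] = 21·[1, 0][1, 2, -3]ᵀ and M₂ = S₁ − 3·S₃ = [[7, 7, 0], [-14, -14, 0]] = 7·[1, -2][1, 1, 0]ᵀ, so take a₁ = [1, 0], b₁ = [1, 2, -3], a₂ = [1, -2], b₂ = [1, 1, 0].
Each slice is an integer combination of E₁ = a₁b₁ᵀ and E₂ = a₂b₂ᵀ: S₁ = 9·E₁ + E₂, S₂ = 9·E₁ + E₂, S₃ = 3·E₁ − 2·E₂; reading off coefficients, c₁ = [9, 9, 3] and c₂ = [1, 1, -2].
Hence T = [1, 0] (x) [1, 2, -3] (x) [9, 9, 3] + [1, -2] (x) [1, 1, 0] (x) [1, 1, -2], so rank(T) ≤ 2.
These bounds meet, so rank(T) = 2.
Check entry T[1,1,1] = 10: (1)·(1)·(9) + (1)·(1)·(1) = 10.

rank(T) = 2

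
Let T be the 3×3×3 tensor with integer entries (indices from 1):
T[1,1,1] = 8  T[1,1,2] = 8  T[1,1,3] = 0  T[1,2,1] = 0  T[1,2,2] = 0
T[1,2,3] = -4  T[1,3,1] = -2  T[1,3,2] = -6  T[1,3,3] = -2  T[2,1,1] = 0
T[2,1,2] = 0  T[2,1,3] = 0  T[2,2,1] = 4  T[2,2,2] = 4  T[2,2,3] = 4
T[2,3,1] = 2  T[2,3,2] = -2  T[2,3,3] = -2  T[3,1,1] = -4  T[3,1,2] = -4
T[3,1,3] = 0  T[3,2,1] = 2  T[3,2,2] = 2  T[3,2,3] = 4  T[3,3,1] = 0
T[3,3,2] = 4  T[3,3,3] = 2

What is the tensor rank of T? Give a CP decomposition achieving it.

rank(T) = 3

Lower bound: the mode-1 unfolding of T (rows indexed by i, columns by (j,k) = (1,1), (1,2), (1,3), (2,1), (2,2), (2,3), (3,1), (3,2), (3,3)) is [[8, 8, 0, 0, 0, -4, -2, -6, -2], [0, 0, 0, 4, 4, 4, 2, -2, -2], [-4, -4, 0, 2, 2, 4, 0, 4, 2]].
There the 3×3 minor on rows i ∈ {1, 2, 3}, columns (j,k) ∈ {(1,1), (2,1), (3,1)} is det [[8, 0, -2], [0, 4, 2], [-4, 2, 0]] = -64 ≠ 0, so this unfolding has rank ≥ 3; CP rank is at least every unfolding rank, so rank(T) ≥ 3. (This is only a lower bound: in general the CP rank may exceed every unfolding rank, so we still need to exhibit 3 rank-1 terms summing to T.)
Upper bound: T is a sum of 3 rank-1 terms, T = (1, -1, -1) ⊗ (0, 1, 0) ⊗ (-4, -4, -4) + (1, 1, -1) ⊗ (0, 0, 1) ⊗ (2, -2, -2) + (2, 0, -1) ⊗ (2, 1, -1) ⊗ (2, 2, 0) (written with every a and b primitive with positive leading entry and the scale carried by c; CP decompositions are not unique, and this one is verified by expanding entrywise), so rank(T) ≤ 3.
These bounds meet, so rank(T) = 3.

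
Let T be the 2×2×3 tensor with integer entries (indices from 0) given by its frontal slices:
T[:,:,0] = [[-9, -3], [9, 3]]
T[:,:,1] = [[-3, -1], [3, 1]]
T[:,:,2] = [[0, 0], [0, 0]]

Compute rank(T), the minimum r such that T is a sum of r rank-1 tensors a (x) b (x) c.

Lower bound: T ≠ 0 (e.g. T[0,0,0] = -9), so rank(T) ≥ 1.
Upper bound: if T = a (x) b (x) c then every fibre of T is a multiple of the corresponding factor, so read the factors off the fibres through the nonzero entry T[0,0,0] = -9.
The mode-1 fibre T[:,0,0] = [-9, 9] gives a = [1, -1] (primitive direction); the mode-2 fibre T[0,:,0] = [-9, -3] gives b = [3, 1]; then c[k] = T[0,0,k] / (a[0]·b[0]) = [-9, -3, 0] / 3 = [-3, -1, 0].
Expanding [1, -1] (x) [3, 1] (x) [-3, -1, 0] reproduces all 12 entries of T, so T = [1, -1] (x) [3, 1] (x) [-3, -1, 0] and rank(T) ≤ 1.
These bounds meet, so rank(T) = 1.

1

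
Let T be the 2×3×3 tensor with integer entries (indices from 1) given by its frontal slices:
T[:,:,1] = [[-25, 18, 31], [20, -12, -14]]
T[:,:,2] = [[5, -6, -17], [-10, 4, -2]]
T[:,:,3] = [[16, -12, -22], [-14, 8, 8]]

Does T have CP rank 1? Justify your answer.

No

The mode-1 unfolding of T (rows indexed by i, columns by (j,k) = (1,1), (1,2), (1,3), (2,1), (2,2), (2,3), (3,1), (3,2), (3,3)) is [[-25, 5, 16, 18, -6, -12, 31, -17, -22], [20, -10, -14, -12, 4, 8, -14, -2, 8]].
There the 2×2 minor on rows i ∈ {1, 2}, columns (j,k) ∈ {(1,1), (1,2)} is det [[-25, 5], [20, -10]] = 150 ≠ 0, so this unfolding has rank ≥ 2; CP rank is at least every unfolding rank, so rank(T) ≥ 2.
In particular rank(T) ≥ 2 > 1, so T is not rank-1.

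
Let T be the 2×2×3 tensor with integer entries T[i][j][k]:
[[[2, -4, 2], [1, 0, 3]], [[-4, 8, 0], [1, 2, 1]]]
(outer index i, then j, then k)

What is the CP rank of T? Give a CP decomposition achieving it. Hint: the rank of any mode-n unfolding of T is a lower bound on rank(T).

rank(T) = 3

Lower bound: the mode-3 unfolding of T (rows indexed by k, columns by (i,j) = (0,0), (0,1), (1,0), (1,1)) is [[2, 1, -4, 1], [-4, 0, 8, 2], [2, 3, 0, 1]].
There the 3×3 minor on rows k ∈ {0, 1, 2}, columns (i,j) ∈ {(0,0), (0,1), (1,0)} is det [[2, 1, -4], [-4, 0, 8], [2, 3, 0]] = 16 ≠ 0, so this unfolding has rank ≥ 3; CP rank is at least every unfolding rank, so rank(T) ≥ 3. (Flattening ranks never certify an upper bound on CP rank; for that we must actually write T with 3 rank-1 terms.)
Upper bound: T is a sum of 3 rank-1 terms, T = (0, 1) ⊗ (1, -1) ⊗ (-2, 4, 2) + (1, -1) ⊗ (2, 1) ⊗ (1, -2, 1) + (1, 2) ⊗ (0, 1) ⊗ (0, 2, 2) (one valid choice — decompositions are not unique — normalised so each a, b is primitive with positive first nonzero entry; check it by expanding all entries), so rank(T) ≤ 3.
These bounds meet, so rank(T) = 3.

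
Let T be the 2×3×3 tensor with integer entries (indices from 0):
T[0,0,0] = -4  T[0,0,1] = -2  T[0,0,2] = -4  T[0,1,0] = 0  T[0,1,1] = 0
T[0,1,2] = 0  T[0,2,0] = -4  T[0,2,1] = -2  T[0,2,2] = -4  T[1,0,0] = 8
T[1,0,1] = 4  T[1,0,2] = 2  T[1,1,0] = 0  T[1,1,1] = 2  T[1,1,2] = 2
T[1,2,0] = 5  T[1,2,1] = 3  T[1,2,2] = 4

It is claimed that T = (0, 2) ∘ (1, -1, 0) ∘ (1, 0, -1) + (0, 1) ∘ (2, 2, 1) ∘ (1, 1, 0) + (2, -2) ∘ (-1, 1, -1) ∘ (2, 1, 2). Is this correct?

Reconstruct entry (0,1,0) from the claimed factors: Σₗ aₗ[0]bₗ[1]cₗ[0] = (0)·(-1)·(1) + (0)·(2)·(1) + (2)·(1)·(2) = 4, but T[0,1,0] = 0. The claim is false.

No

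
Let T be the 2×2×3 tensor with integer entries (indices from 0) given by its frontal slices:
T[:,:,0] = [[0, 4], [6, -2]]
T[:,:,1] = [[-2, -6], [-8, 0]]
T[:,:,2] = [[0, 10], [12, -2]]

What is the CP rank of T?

3

Lower bound: the mode-3 unfolding of T (rows indexed by k, columns by (i,j) = (0,0), (0,1), (1,0), (1,1)) is [[0, 4, 6, -2], [-2, -6, -8, 0], [0, 10, 12, -2]].
There the 3×3 minor on rows k ∈ {0, 1, 2}, columns (i,j) ∈ {(0,0), (0,1), (1,0)} is det [[0, 4, 6], [-2, -6, -8], [0, 10, 12]] = -24 ≠ 0, so this unfolding has rank ≥ 3; CP rank is at least every unfolding rank, so rank(T) ≥ 3. (Unfolding ranks only ever bound the CP rank from below — rank(T) can be strictly larger than all of them — so the matching upper bound has to come from an explicit 3-term decomposition.)
Upper bound: T is a sum of 3 rank-1 terms, T = [1, -2] ⊗ [1, -1] ⊗ [-2, 2, -4] + [1, 1] ⊗ [0, 1] ⊗ [0, 0, 2] + [1, 1] ⊗ [1, 1] ⊗ [2, -4, 4] (one valid choice — decompositions are not unique — normalised so each a, b is primitive with positive first nonzero entry; check it by expanding all entries), so rank(T) ≤ 3.
These bounds meet, so rank(T) = 3.
Check entry T[1,1,1] = 0: (-2)·(-1)·(2) + (1)·(1)·(0) + (1)·(1)·(-4) = 0.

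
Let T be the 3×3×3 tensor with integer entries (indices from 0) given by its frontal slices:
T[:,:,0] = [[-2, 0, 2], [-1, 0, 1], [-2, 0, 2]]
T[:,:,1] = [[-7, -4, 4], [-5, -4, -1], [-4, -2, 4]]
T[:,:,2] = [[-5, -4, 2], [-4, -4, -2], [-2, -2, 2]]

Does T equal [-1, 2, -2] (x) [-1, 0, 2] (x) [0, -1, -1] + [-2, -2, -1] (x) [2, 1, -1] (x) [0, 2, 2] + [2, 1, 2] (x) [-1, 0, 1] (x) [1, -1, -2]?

Yes

Reconstruct entrywise from the claimed factors. For example, T[0,0,2] = -5 and Σₗ aₗ[0]bₗ[0]cₗ[2] = (-1)·(-1)·(-1) + (-2)·(2)·(2) + (2)·(-1)·(-2) = -5; checking all 27 entries, every one matches. The claim holds.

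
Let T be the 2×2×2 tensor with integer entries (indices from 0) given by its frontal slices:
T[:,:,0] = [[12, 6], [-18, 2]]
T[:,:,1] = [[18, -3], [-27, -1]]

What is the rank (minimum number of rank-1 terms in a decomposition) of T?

2

Lower bound: the mode-1 unfolding of T (rows indexed by i, columns by (j,k) = (0,0), (0,1), (1,0), (1,1)) is [[12, 18, 6, -3], [-18, -27, 2, -1]].
There the 2×2 minor on rows i ∈ {0, 1}, columns (j,k) ∈ {(0,0), (1,0)} is det [[12, 6], [-18, 2]] = 132 ≠ 0, so this unfolding has rank ≥ 2; CP rank is at least every unfolding rank, so rank(T) ≥ 2. (Unfolding ranks only ever bound the CP rank from below — rank(T) can be strictly larger than all of them — so the matching upper bound has to come from an explicit 2-term decomposition.)
Upper bound — finding two terms. Write S_k = T[:,:,k] for the frontal slices: S₀ = [[12, 6], [-18, 2]], S₁ = [[18, -3], [-27, -1]].
If T = a₁ (x) b₁ (x) c₁ + a₂ (x) b₂ (x) c₂ then each S_k = c₁[k]·a₁b₁ᵀ + c₂[k]·a₂b₂ᵀ. S₀ and S₁ are linearly independent, so a₁b₁ᵀ and a₂b₂ᵀ must span the same plane of matrices: they are the rank-1 matrices of the form x·S₀ + y·S₁.
det(x·S₀ + y·S₁) is 132·x² + 132·xy − 99·y² = 33·(2·x + 3·y)(2·x − y), vanishing at (x:y) = (3:-2) and (1:2).
M₁ = 3·S₀ − 2·S₁ = [[0, 24], [0, 8]] = 8·[3, 1][0, 1]ᵀ and M₂ = S₀ + 2·S₁ = [[48, 0], [-72, 0]] = 24·[2, -3][1, 0]ᵀ, so take a₁ = [3, 1], b₁ = [0, 1], a₂ = [2, -3], b₂ = [1, 0].
Each slice is an integer combination of E₁ = a₁b₁ᵀ and E₂ = a₂b₂ᵀ: S₀ = 2·E₁ + 6·E₂, S₁ = −E₁ + 9·E₂; reading off coefficients, c₁ = [2, -1] and c₂ = [6, 9].
Hence T = [3, 1] (x) [0, 1] (x) [2, -1] + [2, -3] (x) [1, 0] (x) [6, 9], so rank(T) ≤ 2.
These bounds meet, so rank(T) = 2.
Check entry T[0,0,0] = 12: (3)·(0)·(2) + (2)·(1)·(6) = 12.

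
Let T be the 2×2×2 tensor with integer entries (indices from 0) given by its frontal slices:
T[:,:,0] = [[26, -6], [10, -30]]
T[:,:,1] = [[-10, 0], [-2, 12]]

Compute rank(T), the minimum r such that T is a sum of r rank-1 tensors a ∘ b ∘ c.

2

Lower bound: the mode-3 unfolding of T (rows indexed by k, columns by (i,j) = (0,0), (0,1), (1,0), (1,1)) is [[26, -6, 10, -30], [-10, 0, -2, 12]].
There the 2×2 minor on rows k ∈ {0, 1}, columns (i,j) ∈ {(0,0), (0,1)} is det [[26, -6], [-10, 0]] = -60 ≠ 0, so this unfolding has rank ≥ 2; CP rank is at least every unfolding rank, so rank(T) ≥ 2. (Flattening ranks never certify an upper bound on CP rank; for that we must actually write T with 2 rank-1 terms.)
Upper bound — finding two terms. Write S_k = T[:,:,k] for the frontal slices: S₀ = [[26, -6], [10, -30]], S₁ = [[-10, 0], [-2, 12]].
If T = a₁ ∘ b₁ ∘ c₁ + a₂ ∘ b₂ ∘ c₂ then each S_k = c₁[k]·a₁b₁ᵀ + c₂[k]·a₂b₂ᵀ. S₀ and S₁ are linearly independent, so a₁b₁ᵀ and a₂b₂ᵀ must span the same plane of matrices: they are the rank-1 matrices of the form x·S₀ + y·S₁.
det(x·S₀ + y·S₁) is −720·x² + 600·xy − 120·y² = (-120)·(3·x − y)(2·x − y), vanishing at (x:y) = (1:3) and (1:2).
M₁ = S₀ + 3·S₁ = [[-4, -6], [4, 6]] = (-2)·[1, -1][2, 3]ᵀ and M₂ = S₀ + 2·S₁ = [[6, -6], [6, -6]] = 6·[1, 1][1, -1]ᵀ, so take a₁ = [1, -1], b₁ = [2, 3], a₂ = [1, 1], b₂ = [1, -1].
Each slice is an integer combination of E₁ = a₁b₁ᵀ and E₂ = a₂b₂ᵀ: S₀ = 4·E₁ + 18·E₂, S₁ = −2·E₁ − 6·E₂; reading off coefficients, c₁ = [4, -2] and c₂ = [18, -6].
Hence T = [1, -1] ∘ [2, 3] ∘ [4, -2] + [1, 1] ∘ [1, -1] ∘ [18, -6], so rank(T) ≤ 2.
These bounds meet, so rank(T) = 2.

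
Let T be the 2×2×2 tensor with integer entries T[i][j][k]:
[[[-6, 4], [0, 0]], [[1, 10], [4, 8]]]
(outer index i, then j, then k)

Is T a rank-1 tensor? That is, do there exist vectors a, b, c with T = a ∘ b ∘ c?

The mode-3 unfolding of T (rows indexed by k, columns by (i,j) = (0,0), (0,1), (1,0), (1,1)) is [[-6, 0, 1, 4], [4, 0, 10, 8]].
There the 2×2 minor on rows k ∈ {0, 1}, columns (i,j) ∈ {(0,0), (1,0)} is det [[-6, 1], [4, 10]] = -64 ≠ 0, so this unfolding has rank ≥ 2; CP rank is at least every unfolding rank, so rank(T) ≥ 2.
In particular rank(T) ≥ 2 > 1, so T is not rank-1.

No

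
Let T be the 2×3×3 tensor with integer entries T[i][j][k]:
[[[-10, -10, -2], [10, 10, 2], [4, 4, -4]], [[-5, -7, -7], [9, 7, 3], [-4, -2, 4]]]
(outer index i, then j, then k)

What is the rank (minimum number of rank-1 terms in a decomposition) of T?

3

Lower bound: in the mode-3 unfolding of T (rows indexed by k, columns by (i,j)) the 3×3 minor on rows k ∈ {0, 1, 2}, columns (i,j) ∈ {(0,0), (0,2), (1,0)} is det [[-10, 4, -5], [-10, 4, -7], [-2, -4, -7]] = 96 ≠ 0, so that unfolding has rank ≥ 3 and hence rank(T) ≥ 3 (CP rank is at least every unfolding rank, though it can be larger).
Upper bound: T is a sum of 3 rank-1 terms, T = [0, 1] ⊗ [1, 1, -1] ⊗ [2, 0, -2] + [1, 1] ⊗ [1, -1, 0] ⊗ [-8, -8, -4] + [2, -1] ⊗ [1, -1, -2] ⊗ [-1, -1, 1] (one valid choice — decompositions are not unique — normalised so each a, b is primitive with positive first nonzero entry; check it by expanding all entries), so rank(T) ≤ 3.
These bounds meet, so rank(T) = 3.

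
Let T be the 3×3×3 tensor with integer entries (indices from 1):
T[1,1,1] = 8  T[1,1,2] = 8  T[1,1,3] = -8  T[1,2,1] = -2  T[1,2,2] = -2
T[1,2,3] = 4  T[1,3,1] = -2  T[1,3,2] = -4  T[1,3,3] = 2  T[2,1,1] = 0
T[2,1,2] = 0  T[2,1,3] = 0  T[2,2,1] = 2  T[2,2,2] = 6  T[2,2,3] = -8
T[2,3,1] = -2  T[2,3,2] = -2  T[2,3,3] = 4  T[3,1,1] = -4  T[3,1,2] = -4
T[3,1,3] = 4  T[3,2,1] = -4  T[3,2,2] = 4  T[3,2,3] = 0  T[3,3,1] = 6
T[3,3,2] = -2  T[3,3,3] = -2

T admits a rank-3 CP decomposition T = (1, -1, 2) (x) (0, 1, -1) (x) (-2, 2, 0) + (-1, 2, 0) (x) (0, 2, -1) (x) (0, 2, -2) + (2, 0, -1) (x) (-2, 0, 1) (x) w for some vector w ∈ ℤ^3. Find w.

Subtract the known terms from T to get the rank-1 residual R = (2, 0, -1) (x) (-2, 0, 1) (x) w, so R[i,j,k] = a[i]·b[j]·w[k]. Pick indices with nonzero a[1]·b[1] = (2)·(-2) = -4. Only the fibre through (1,1,·) is needed: R[1,1,:] = T[1,1,:] − Σₗ aₗ[1]bₗ[1]cₗ = [8, 8, -8] − (1)·(0)·(-2, 2, 0) − (-1)·(0)·(0, 2, -2) = [8, 8, -8]. Then w[k] = R[1,1,k] / -4 for each k, giving w = [8, 8, -8] / -4 = (-2, -2, 2).

w = (-2, -2, 2)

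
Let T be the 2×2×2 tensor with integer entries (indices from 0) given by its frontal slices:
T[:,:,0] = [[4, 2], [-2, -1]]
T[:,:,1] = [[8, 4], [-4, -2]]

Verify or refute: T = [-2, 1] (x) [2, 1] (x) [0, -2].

Reconstruct entry (0,0,0) from the claimed factors: Σₗ aₗ[0]bₗ[0]cₗ[0] = (-2)·(2)·(0) = 0, but T[0,0,0] = 4. The claim is false.

No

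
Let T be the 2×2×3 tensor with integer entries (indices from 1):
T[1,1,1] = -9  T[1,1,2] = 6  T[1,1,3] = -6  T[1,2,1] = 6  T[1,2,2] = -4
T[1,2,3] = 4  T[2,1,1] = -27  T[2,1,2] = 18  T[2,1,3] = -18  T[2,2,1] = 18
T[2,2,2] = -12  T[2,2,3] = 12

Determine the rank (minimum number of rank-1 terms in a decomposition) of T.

1

Lower bound: T ≠ 0 (e.g. T[1,1,1] = -9), so rank(T) ≥ 1.
Upper bound: if T = a ⊗ b ⊗ c then every fibre of T is a multiple of the corresponding factor, so read the factors off the fibres through the nonzero entry T[1,1,1] = -9.
The mode-1 fibre T[:,1,1] = [-9, -27] gives a = (1, 3) (primitive direction); the mode-2 fibre T[1,:,1] = [-9, 6] gives b = (3, -2); then c[k] = T[1,1,k] / (a[1]·b[1]) = [-9, 6, -6] / 3 = (-3, 2, -2).
Expanding (1, 3) ⊗ (3, -2) ⊗ (-3, 2, -2) reproduces all 12 entries of T, so T = (1, 3) ⊗ (3, -2) ⊗ (-3, 2, -2) and rank(T) ≤ 1.
These bounds meet, so rank(T) = 1.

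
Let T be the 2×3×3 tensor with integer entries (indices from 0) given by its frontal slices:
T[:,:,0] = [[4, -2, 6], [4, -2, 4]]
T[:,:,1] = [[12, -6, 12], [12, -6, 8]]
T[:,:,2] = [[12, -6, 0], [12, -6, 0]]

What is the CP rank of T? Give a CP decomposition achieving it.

rank(T) = 2

Lower bound: the mode-2 unfolding of T (rows indexed by j, columns by (i,k) = (0,0), (0,1), (0,2), (1,0), (1,1), (1,2)) is [[4, 12, 12, 4, 12, 12], [-2, -6, -6, -2, -6, -6], [6, 12, 0, 4, 8, 0]].
There the 2×2 minor on rows j ∈ {0, 2}, columns (i,k) ∈ {(0,0), (0,1)} is det [[4, 12], [6, 12]] = -24 ≠ 0, so this unfolding has rank ≥ 2; CP rank is at least every unfolding rank, so rank(T) ≥ 2. (Unfolding ranks only ever bound the CP rank from below — rank(T) can be strictly larger than all of them — so the matching upper bound has to come from an explicit 2-term decomposition.)
Upper bound — finding two terms. Write S_k = T[:,:,k] for the frontal slices: S₀ = [[4, -2, 6], [4, -2, 4]], S₁ = [[12, -6, 12], [12, -6, 8]], S₂ = [[12, -6, 0], [12, -6, 0]].
If T = a₁ ⊗ b₁ ⊗ c₁ + a₂ ⊗ b₂ ⊗ c₂ then each S_k = c₁[k]·a₁b₁ᵀ + c₂[k]·a₂b₂ᵀ. S₀ and S₁ are linearly independent, so a₁b₁ᵀ and a₂b₂ᵀ must span the same plane of matrices: they are the rank-1 matrices of the form x·S₀ + y·S₁.
The 2×2 minor of x·S₀ + y·S₁ on rows {0,1}, columns {0,2} is −8·x² − 40·xy − 48·y² = (-8)·(x + 3·y)(x + 2·y), vanishing at (x:y) = (3:-1) and (2:-1).
M₁ = 3·S₀ − S₁ = [[0, 0, 6], [0, 0, 4]] = 2·[3, 2][0, 0, 1]ᵀ and M₂ = 2·S₀ − S₁ = [[-4, 2, 0], [-4, 2, 0]] = (-2)·[1, 1][2, -1, 0]ᵀ, so take a₁ = [3, 2], b₁ = [0, 0, 1], a₂ = [1, 1], b₂ = [2, -1, 0].
Each slice is an integer combination of E₁ = a₁b₁ᵀ and E₂ = a₂b₂ᵀ: S₀ = 2·E₁ + 2·E₂, S₁ = 4·E₁ + 6·E₂, S₂ = 6·E₂; reading off coefficients, c₁ = [2, 4, 0] and c₂ = [2, 6, 6].
Hence T = [3, 2] ⊗ [0, 0, 1] ⊗ [2, 4, 0] + [1, 1] ⊗ [2, -1, 0] ⊗ [2, 6, 6], so rank(T) ≤ 2.
These bounds meet, so rank(T) = 2.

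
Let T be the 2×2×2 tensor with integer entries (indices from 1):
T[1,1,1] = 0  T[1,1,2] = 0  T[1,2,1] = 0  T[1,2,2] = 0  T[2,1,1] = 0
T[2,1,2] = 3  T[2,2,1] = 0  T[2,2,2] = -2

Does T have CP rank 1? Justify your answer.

The mode-1 fibre T[:,1,2] = [0, 3] gives a = [0, 1] (primitive direction); the mode-2 fibre T[2,:,2] = [3, -2] gives b = [3, -2]; then c[k] = T[2,1,k] / (a[2]·b[1]) = [0, 3] / 3 = [0, 1].
Expanding [0, 1] ⊗ [3, -2] ⊗ [0, 1] reproduces all 8 entries of T, so T = [0, 1] ⊗ [3, -2] ⊗ [0, 1] and rank(T) ≤ 1.
Equivalently every frontal slice T[:,:,k] is c[k] times the rank-1 matrix [0, 1] ⊗ [3, -2]. So T has rank 1 (it is nonzero).

Yes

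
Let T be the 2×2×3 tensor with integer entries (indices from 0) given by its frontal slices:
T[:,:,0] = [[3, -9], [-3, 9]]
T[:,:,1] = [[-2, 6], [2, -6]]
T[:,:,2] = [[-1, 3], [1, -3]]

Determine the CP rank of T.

Lower bound: T ≠ 0 (e.g. T[0,0,0] = 3), so rank(T) ≥ 1.
Upper bound: if T = a (x) b (x) c then every fibre of T is a multiple of the corresponding factor, so read the factors off the fibres through the nonzero entry T[0,0,0] = 3.
The mode-1 fibre T[:,0,0] = [3, -3] gives a = (1, -1) (primitive direction); the mode-2 fibre T[0,:,0] = [3, -9] gives b = (1, -3); then c[k] = T[0,0,k] / (a[0]·b[0]) = [3, -2, -1] / 1 = (3, -2, -1).
Expanding (1, -1) (x) (1, -3) (x) (3, -2, -1) reproduces all 12 entries of T, so T = (1, -1) (x) (1, -3) (x) (3, -2, -1) and rank(T) ≤ 1.
These bounds meet, so rank(T) = 1.

1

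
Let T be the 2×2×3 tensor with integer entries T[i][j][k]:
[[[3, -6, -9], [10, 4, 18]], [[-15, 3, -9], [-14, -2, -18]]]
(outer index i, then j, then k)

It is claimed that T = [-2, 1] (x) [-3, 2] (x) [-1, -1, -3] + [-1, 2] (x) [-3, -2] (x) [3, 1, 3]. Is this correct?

No

Reconstruct entry (0,0,1) from the claimed factors: Σₗ aₗ[0]bₗ[0]cₗ[1] = (-2)·(-3)·(-1) + (-1)·(-3)·(1) = -3, but T[0,0,1] = -6. The claim is false.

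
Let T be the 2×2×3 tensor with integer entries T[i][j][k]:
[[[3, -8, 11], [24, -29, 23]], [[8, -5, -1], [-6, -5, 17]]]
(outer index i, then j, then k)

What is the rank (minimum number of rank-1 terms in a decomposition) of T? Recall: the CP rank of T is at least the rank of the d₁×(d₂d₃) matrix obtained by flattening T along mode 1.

2

Lower bound: the mode-2 unfolding of T (rows indexed by j, columns by (i,k) = (0,0), (0,1), (0,2), (1,0), (1,1), (1,2)) is [[3, -8, 11, 8, -5, -1], [24, -29, 23, -6, -5, 17]].
There the 2×2 minor on rows j ∈ {0, 1}, columns (i,k) ∈ {(0,0), (0,1)} is det [[3, -8], [24, -29]] = 105 ≠ 0, so this unfolding has rank ≥ 2; CP rank is at least every unfolding rank, so rank(T) ≥ 2. (Unfolding ranks only ever bound the CP rank from below — rank(T) can be strictly larger than all of them — so the matching upper bound has to come from an explicit 2-term decomposition.)
Upper bound — finding two terms. Write S_k = T[:,:,k] for the frontal slices: S₀ = [[3, 24], [8, -6]], S₁ = [[-8, -29], [-5, -5]], S₂ = [[11, 23], [-1, 17]].
If T = a₁ (x) b₁ (x) c₁ + a₂ (x) b₂ (x) c₂ then each S_k = c₁[k]·a₁b₁ᵀ + c₂[k]·a₂b₂ᵀ. S₀ and S₁ are linearly independent, so a₁b₁ᵀ and a₂b₂ᵀ must span the same plane of matrices: they are the rank-1 matrices of the form x·S₀ + y·S₁.
det(x·S₀ + y·S₁) is −210·x² + 385·xy − 105·y² = (-35)·(2·x − 3·y)(3·x − y), vanishing at (x:y) = (3:2) and (1:3).
M₁ = 3·S₀ + 2·S₁ = [[-7, 14], [14, -28]] = (-7)·(1, -2)(1, -2)ᵀ and M₂ = S₀ + 3·S₁ = [[-21, -63], [-7, -21]] = (-7)·(3, 1)(1, 3)ᵀ, so take a₁ = (1, -2), b₁ = (1, -2), a₂ = (3, 1), b₂ = (1, 3).
Each slice is an integer combination of E₁ = a₁b₁ᵀ and E₂ = a₂b₂ᵀ: S₀ = −3·E₁ + 2·E₂, S₁ = E₁ − 3·E₂, S₂ = 2·E₁ + 3·E₂; reading off coefficients, c₁ = (-3, 1, 2) and c₂ = (2, -3, 3).
Hence T = (1, -2) (x) (1, -2) (x) (-3, 1, 2) + (3, 1) (x) (1, 3) (x) (2, -3, 3), so rank(T) ≤ 2.
These bounds meet, so rank(T) = 2.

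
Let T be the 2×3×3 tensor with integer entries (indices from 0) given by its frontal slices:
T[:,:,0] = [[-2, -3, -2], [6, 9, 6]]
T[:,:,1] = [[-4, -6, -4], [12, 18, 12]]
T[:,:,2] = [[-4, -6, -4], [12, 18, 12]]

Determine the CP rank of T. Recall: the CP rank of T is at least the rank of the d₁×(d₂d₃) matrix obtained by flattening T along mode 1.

1

Lower bound: T ≠ 0 (e.g. T[0,0,0] = -2), so rank(T) ≥ 1.
Upper bound: the mode-1 fibre T[:,0,0] = [-2, 6] gives a = [1, -3] (primitive direction); the mode-2 fibre T[0,:,0] = [-2, -3, -2] gives b = [2, 3, 2]; then c[k] = T[0,0,k] / (a[0]·b[0]) = [-2, -4, -4] / 2 = [-1, -2, -2].
Expanding [1, -3] ⊗ [2, 3, 2] ⊗ [-1, -2, -2] reproduces all 18 entries of T, so T = [1, -3] ⊗ [2, 3, 2] ⊗ [-1, -2, -2] and rank(T) ≤ 1.
These bounds meet, so rank(T) = 1.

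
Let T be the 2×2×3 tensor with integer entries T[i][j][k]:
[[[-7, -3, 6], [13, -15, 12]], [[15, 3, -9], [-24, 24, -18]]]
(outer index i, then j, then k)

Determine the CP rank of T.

2

Lower bound: the mode-1 unfolding of T (rows indexed by i, columns by (j,k) = (0,0), (0,1), (0,2), (1,0), (1,1), (1,2)) is [[-7, -3, 6, 13, -15, 12], [15, 3, -9, -24, 24, -18]].
There the 2×2 minor on rows i ∈ {0, 1}, columns (j,k) ∈ {(0,0), (0,1)} is det [[-7, -3], [15, 3]] = 24 ≠ 0, so this unfolding has rank ≥ 2; CP rank is at least every unfolding rank, so rank(T) ≥ 2. (Flattening ranks never certify an upper bound on CP rank; for that we must actually write T with 2 rank-1 terms.)
Upper bound — finding two terms. Write S_k = T[:,:,k] for the frontal slices: S₀ = [[-7, 13], [15, -24]], S₁ = [[-3, -15], [3, 24]], S₂ = [[6, 12], [-9, -18]].
If T = a₁ ⊗ b₁ ⊗ c₁ + a₂ ⊗ b₂ ⊗ c₂ then each S_k = c₁[k]·a₁b₁ᵀ + c₂[k]·a₂b₂ᵀ. S₀ and S₁ are linearly independent, so a₁b₁ᵀ and a₂b₂ᵀ must span the same plane of matrices: they are the rank-1 matrices of the form x·S₀ + y·S₁.
det(x·S₀ + y·S₁) is −27·x² + 90·xy − 27·y² = (-9)·(x − 3·y)(3·x − y), vanishing at (x:y) = (3:1) and (1:3).
M₁ = 3·S₀ + S₁ = [[-24, 24], [48, -48]] = (-24)·(1, -2)(1, -1)ᵀ and M₂ = S₀ + 3·S₁ = [[-16, -32], [24, 48]] = (-8)·(2, -3)(1, 2)ᵀ, so take a₁ = (1, -2), b₁ = (1, -1), a₂ = (2, -3), b₂ = (1, 2).
Each slice is an integer combination of E₁ = a₁b₁ᵀ and E₂ = a₂b₂ᵀ: S₀ = −9·E₁ + E₂, S₁ = 3·E₁ − 3·E₂, S₂ = 3·E₂; reading off coefficients, c₁ = (-9, 3, 0) and c₂ = (1, -3, 3).
Hence T = (1, -2) ⊗ (1, -1) ⊗ (-9, 3, 0) + (2, -3) ⊗ (1, 2) ⊗ (1, -3, 3), so rank(T) ≤ 2.
These bounds meet, so rank(T) = 2.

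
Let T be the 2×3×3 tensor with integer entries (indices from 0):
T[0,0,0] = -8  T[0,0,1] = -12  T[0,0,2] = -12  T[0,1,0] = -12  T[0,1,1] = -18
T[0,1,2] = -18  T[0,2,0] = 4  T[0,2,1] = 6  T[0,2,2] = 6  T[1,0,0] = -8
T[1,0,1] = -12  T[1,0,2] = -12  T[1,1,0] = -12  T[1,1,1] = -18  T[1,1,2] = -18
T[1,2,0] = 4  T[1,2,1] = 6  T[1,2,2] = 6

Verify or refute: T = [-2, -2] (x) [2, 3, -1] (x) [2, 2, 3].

Reconstruct entry (0,0,1) from the claimed factors: Σₗ aₗ[0]bₗ[0]cₗ[1] = (-2)·(2)·(2) = -8, but T[0,0,1] = -12. The claim is false.

No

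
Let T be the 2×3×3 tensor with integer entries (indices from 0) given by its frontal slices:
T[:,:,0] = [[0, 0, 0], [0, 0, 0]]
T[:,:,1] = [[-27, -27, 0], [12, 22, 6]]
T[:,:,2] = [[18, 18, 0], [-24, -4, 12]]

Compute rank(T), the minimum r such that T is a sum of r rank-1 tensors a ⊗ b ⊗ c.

2

Lower bound: the mode-3 unfolding of T (rows indexed by k, columns by (i,j) = (0,0), (0,1), (0,2), (1,0), (1,1), (1,2)) is [[0, 0, 0, 0, 0, 0], [-27, -27, 0, 12, 22, 6], [18, 18, 0, -24, -4, 12]].
There the 2×2 minor on rows k ∈ {1, 2}, columns (i,j) ∈ {(0,0), (1,0)} is det [[-27, 12], [18, -24]] = 432 ≠ 0, so this unfolding has rank ≥ 2; CP rank is at least every unfolding rank, so rank(T) ≥ 2. (Flattening ranks never certify an upper bound on CP rank; for that we must actually write T with 2 rank-1 terms.)
Upper bound — finding two terms. Write S_k = T[:,:,k] for the frontal slices: S₀ = [[0, 0, 0], [0, 0, 0]], S₁ = [[-27, -27, 0], [12, 22, 6]], S₂ = [[18, 18, 0], [-24, -4, 12]].
If T = a₁ ⊗ b₁ ⊗ c₁ + a₂ ⊗ b₂ ⊗ c₂ then each S_k = c₁[k]·a₁b₁ᵀ + c₂[k]·a₂b₂ᵀ. S₁ and S₂ are linearly independent, so a₁b₁ᵀ and a₂b₂ᵀ must span the same plane of matrices: they are the rank-1 matrices of the form x·S₁ + y·S₂.
The 2×2 minor of x·S₁ + y·S₂ on rows {0,1}, columns {0,1} is −270·x² − 360·xy + 360·y² = (-90)·(3·x − 2·y)(x + 2·y), vanishing at (x:y) = (2:3) and (2:-1).
M₁ = 2·S₁ + 3·S₂ = [[0, 0, 0], [-48, 32, 48]] = (-16)·[0, 1][3, -2, -3]ᵀ and M₂ = 2·S₁ − S₂ = [[-72, -72, 0], [48, 48, 0]] = (-24)·[3, -2][1, 1, 0]ᵀ, so take a₁ = [0, 1], b₁ = [3, -2, -3], a₂ = [3, -2], b₂ = [1, 1, 0].
Each slice is an integer combination of E₁ = a₁b₁ᵀ and E₂ = a₂b₂ᵀ: S₀ = 0, S₁ = −2·E₁ − 9·E₂, S₂ = −4·E₁ + 6·E₂; reading off coefficients, c₁ = [0, -2, -4] and c₂ = [0, -9, 6].
Hence T = [0, 1] ⊗ [3, -2, -3] ⊗ [0, -2, -4] + [3, -2] ⊗ [1, 1, 0] ⊗ [0, -9, 6], so rank(T) ≤ 2.
These bounds meet, so rank(T) = 2.
Check entry T[1,1,1] = 22: (1)·(-2)·(-2) + (-2)·(1)·(-9) = 22.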